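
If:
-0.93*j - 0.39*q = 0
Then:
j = -0.419354838709677*q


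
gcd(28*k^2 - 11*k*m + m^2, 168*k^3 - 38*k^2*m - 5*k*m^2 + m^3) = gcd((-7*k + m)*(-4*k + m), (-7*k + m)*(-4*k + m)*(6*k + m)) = 28*k^2 - 11*k*m + m^2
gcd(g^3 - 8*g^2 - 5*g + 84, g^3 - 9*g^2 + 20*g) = g - 4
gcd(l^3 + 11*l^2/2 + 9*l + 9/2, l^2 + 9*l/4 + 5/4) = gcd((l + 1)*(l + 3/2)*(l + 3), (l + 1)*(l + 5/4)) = l + 1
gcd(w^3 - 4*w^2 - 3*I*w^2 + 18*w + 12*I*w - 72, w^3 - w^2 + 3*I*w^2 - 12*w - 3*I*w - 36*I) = w^2 + w*(-4 + 3*I) - 12*I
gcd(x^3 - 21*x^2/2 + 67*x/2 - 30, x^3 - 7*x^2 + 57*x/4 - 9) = x^2 - 11*x/2 + 6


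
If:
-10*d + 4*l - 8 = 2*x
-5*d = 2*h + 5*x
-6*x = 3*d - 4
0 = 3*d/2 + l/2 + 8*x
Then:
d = 52/11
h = -250/33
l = 428/33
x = -56/33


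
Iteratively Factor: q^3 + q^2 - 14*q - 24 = (q + 2)*(q^2 - q - 12) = (q - 4)*(q + 2)*(q + 3)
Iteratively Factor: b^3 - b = (b)*(b^2 - 1) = b*(b + 1)*(b - 1)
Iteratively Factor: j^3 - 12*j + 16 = (j - 2)*(j^2 + 2*j - 8) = (j - 2)^2*(j + 4)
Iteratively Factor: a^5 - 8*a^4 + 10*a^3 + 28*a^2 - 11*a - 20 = (a + 1)*(a^4 - 9*a^3 + 19*a^2 + 9*a - 20) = (a - 5)*(a + 1)*(a^3 - 4*a^2 - a + 4) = (a - 5)*(a - 1)*(a + 1)*(a^2 - 3*a - 4) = (a - 5)*(a - 1)*(a + 1)^2*(a - 4)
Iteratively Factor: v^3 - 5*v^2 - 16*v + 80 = (v + 4)*(v^2 - 9*v + 20) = (v - 4)*(v + 4)*(v - 5)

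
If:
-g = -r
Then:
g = r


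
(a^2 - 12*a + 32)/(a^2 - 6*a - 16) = (a - 4)/(a + 2)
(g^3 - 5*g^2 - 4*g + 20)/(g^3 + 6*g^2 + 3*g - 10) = (g^2 - 7*g + 10)/(g^2 + 4*g - 5)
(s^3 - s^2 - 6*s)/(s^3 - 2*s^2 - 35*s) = (-s^2 + s + 6)/(-s^2 + 2*s + 35)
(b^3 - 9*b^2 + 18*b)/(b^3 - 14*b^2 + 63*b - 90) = b/(b - 5)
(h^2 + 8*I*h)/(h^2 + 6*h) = (h + 8*I)/(h + 6)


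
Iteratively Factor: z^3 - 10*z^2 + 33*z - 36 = (z - 3)*(z^2 - 7*z + 12) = (z - 3)^2*(z - 4)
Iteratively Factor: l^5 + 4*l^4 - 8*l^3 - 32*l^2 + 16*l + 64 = (l + 4)*(l^4 - 8*l^2 + 16) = (l + 2)*(l + 4)*(l^3 - 2*l^2 - 4*l + 8) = (l - 2)*(l + 2)*(l + 4)*(l^2 - 4) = (l - 2)*(l + 2)^2*(l + 4)*(l - 2)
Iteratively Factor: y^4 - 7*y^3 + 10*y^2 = (y)*(y^3 - 7*y^2 + 10*y) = y*(y - 5)*(y^2 - 2*y) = y^2*(y - 5)*(y - 2)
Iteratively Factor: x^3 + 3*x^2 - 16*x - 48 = (x + 4)*(x^2 - x - 12) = (x + 3)*(x + 4)*(x - 4)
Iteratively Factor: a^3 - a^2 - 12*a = (a - 4)*(a^2 + 3*a) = a*(a - 4)*(a + 3)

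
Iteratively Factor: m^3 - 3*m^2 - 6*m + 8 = (m - 4)*(m^2 + m - 2) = (m - 4)*(m + 2)*(m - 1)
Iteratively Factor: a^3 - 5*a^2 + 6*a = (a)*(a^2 - 5*a + 6) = a*(a - 2)*(a - 3)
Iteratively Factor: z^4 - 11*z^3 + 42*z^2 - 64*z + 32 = (z - 4)*(z^3 - 7*z^2 + 14*z - 8) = (z - 4)*(z - 2)*(z^2 - 5*z + 4) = (z - 4)*(z - 2)*(z - 1)*(z - 4)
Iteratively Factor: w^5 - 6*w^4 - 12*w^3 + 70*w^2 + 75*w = (w - 5)*(w^4 - w^3 - 17*w^2 - 15*w) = (w - 5)^2*(w^3 + 4*w^2 + 3*w) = (w - 5)^2*(w + 1)*(w^2 + 3*w) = (w - 5)^2*(w + 1)*(w + 3)*(w)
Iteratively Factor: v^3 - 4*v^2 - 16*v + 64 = (v - 4)*(v^2 - 16) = (v - 4)*(v + 4)*(v - 4)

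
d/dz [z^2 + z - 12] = 2*z + 1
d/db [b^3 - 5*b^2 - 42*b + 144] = 3*b^2 - 10*b - 42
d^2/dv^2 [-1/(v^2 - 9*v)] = 2*(v*(v - 9) - (2*v - 9)^2)/(v^3*(v - 9)^3)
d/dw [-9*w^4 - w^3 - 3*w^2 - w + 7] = -36*w^3 - 3*w^2 - 6*w - 1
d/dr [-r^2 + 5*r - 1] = 5 - 2*r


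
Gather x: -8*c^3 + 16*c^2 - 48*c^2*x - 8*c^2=-8*c^3 - 48*c^2*x + 8*c^2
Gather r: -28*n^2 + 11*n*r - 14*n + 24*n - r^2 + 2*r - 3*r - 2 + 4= -28*n^2 + 10*n - r^2 + r*(11*n - 1) + 2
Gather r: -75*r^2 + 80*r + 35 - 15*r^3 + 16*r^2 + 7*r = -15*r^3 - 59*r^2 + 87*r + 35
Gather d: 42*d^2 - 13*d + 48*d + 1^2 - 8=42*d^2 + 35*d - 7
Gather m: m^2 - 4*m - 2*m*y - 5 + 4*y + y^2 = m^2 + m*(-2*y - 4) + y^2 + 4*y - 5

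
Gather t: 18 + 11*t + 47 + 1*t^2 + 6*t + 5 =t^2 + 17*t + 70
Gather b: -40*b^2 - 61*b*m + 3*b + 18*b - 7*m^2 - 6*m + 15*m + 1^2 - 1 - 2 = -40*b^2 + b*(21 - 61*m) - 7*m^2 + 9*m - 2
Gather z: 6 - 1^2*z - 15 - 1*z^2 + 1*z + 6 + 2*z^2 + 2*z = z^2 + 2*z - 3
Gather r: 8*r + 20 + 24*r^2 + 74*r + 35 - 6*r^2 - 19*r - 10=18*r^2 + 63*r + 45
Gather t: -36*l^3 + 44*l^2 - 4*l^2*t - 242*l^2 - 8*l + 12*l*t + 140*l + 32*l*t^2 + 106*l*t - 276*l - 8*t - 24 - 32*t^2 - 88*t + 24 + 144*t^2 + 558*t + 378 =-36*l^3 - 198*l^2 - 144*l + t^2*(32*l + 112) + t*(-4*l^2 + 118*l + 462) + 378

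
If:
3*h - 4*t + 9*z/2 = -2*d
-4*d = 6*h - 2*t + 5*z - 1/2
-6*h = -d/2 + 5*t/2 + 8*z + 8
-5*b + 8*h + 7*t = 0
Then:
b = -22*z/15 - 977/540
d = 4*z/3 + 71/36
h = -3*z/2 - 65/54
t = 2*z/3 + 1/12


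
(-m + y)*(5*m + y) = -5*m^2 + 4*m*y + y^2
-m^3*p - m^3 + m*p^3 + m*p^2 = (-m + p)*(m + p)*(m*p + m)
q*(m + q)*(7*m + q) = 7*m^2*q + 8*m*q^2 + q^3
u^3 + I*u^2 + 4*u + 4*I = (u - 2*I)*(u + I)*(u + 2*I)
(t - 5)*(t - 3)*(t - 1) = t^3 - 9*t^2 + 23*t - 15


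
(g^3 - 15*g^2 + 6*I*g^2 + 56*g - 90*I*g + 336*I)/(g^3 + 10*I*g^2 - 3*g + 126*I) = (g^2 - 15*g + 56)/(g^2 + 4*I*g + 21)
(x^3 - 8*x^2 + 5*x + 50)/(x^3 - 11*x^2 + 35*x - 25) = (x + 2)/(x - 1)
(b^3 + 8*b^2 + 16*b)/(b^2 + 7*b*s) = (b^2 + 8*b + 16)/(b + 7*s)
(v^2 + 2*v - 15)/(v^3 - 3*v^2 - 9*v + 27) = (v + 5)/(v^2 - 9)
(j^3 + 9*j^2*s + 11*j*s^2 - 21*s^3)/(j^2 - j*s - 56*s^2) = (-j^2 - 2*j*s + 3*s^2)/(-j + 8*s)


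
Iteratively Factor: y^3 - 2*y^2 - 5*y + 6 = (y - 1)*(y^2 - y - 6) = (y - 3)*(y - 1)*(y + 2)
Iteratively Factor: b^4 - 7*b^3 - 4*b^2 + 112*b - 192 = (b - 4)*(b^3 - 3*b^2 - 16*b + 48) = (b - 4)*(b + 4)*(b^2 - 7*b + 12) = (b - 4)*(b - 3)*(b + 4)*(b - 4)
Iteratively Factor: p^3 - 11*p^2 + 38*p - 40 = (p - 4)*(p^2 - 7*p + 10) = (p - 5)*(p - 4)*(p - 2)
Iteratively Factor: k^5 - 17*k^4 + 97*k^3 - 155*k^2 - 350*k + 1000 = (k - 5)*(k^4 - 12*k^3 + 37*k^2 + 30*k - 200) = (k - 5)*(k - 4)*(k^3 - 8*k^2 + 5*k + 50) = (k - 5)*(k - 4)*(k + 2)*(k^2 - 10*k + 25) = (k - 5)^2*(k - 4)*(k + 2)*(k - 5)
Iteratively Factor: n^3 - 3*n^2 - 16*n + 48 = (n - 3)*(n^2 - 16) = (n - 3)*(n + 4)*(n - 4)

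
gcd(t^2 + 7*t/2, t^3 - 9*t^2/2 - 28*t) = t^2 + 7*t/2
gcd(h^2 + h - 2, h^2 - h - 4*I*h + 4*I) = h - 1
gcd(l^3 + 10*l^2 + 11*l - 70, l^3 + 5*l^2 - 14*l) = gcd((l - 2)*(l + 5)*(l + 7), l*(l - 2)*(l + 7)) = l^2 + 5*l - 14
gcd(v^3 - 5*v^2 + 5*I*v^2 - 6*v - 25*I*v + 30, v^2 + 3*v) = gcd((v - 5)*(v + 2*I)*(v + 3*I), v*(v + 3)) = 1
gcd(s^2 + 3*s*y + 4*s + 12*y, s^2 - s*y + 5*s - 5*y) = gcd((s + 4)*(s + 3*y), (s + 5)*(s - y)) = 1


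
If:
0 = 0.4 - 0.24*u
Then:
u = 1.67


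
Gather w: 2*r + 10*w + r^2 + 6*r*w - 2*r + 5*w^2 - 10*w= r^2 + 6*r*w + 5*w^2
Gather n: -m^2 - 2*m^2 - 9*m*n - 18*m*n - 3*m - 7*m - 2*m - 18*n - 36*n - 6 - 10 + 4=-3*m^2 - 12*m + n*(-27*m - 54) - 12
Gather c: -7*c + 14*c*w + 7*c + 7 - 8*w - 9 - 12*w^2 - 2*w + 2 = 14*c*w - 12*w^2 - 10*w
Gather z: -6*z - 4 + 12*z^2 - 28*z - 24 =12*z^2 - 34*z - 28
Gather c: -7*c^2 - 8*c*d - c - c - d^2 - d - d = -7*c^2 + c*(-8*d - 2) - d^2 - 2*d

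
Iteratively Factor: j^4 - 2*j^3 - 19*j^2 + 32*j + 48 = (j + 1)*(j^3 - 3*j^2 - 16*j + 48) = (j - 4)*(j + 1)*(j^2 + j - 12) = (j - 4)*(j - 3)*(j + 1)*(j + 4)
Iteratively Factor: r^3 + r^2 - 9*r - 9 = (r + 1)*(r^2 - 9) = (r + 1)*(r + 3)*(r - 3)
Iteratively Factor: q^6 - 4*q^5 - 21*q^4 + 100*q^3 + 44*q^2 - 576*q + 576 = (q - 2)*(q^5 - 2*q^4 - 25*q^3 + 50*q^2 + 144*q - 288) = (q - 2)^2*(q^4 - 25*q^2 + 144) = (q - 2)^2*(q + 4)*(q^3 - 4*q^2 - 9*q + 36) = (q - 4)*(q - 2)^2*(q + 4)*(q^2 - 9) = (q - 4)*(q - 2)^2*(q + 3)*(q + 4)*(q - 3)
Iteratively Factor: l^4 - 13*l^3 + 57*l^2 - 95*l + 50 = (l - 1)*(l^3 - 12*l^2 + 45*l - 50) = (l - 5)*(l - 1)*(l^2 - 7*l + 10) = (l - 5)^2*(l - 1)*(l - 2)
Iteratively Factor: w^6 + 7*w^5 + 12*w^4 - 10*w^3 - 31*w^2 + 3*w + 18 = (w - 1)*(w^5 + 8*w^4 + 20*w^3 + 10*w^2 - 21*w - 18) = (w - 1)*(w + 2)*(w^4 + 6*w^3 + 8*w^2 - 6*w - 9) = (w - 1)^2*(w + 2)*(w^3 + 7*w^2 + 15*w + 9) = (w - 1)^2*(w + 2)*(w + 3)*(w^2 + 4*w + 3) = (w - 1)^2*(w + 2)*(w + 3)^2*(w + 1)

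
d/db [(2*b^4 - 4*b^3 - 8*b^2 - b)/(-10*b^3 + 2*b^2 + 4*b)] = (-10*b^4 + 4*b^3 - 32*b^2 - 26*b - 15)/(2*(25*b^4 - 10*b^3 - 19*b^2 + 4*b + 4))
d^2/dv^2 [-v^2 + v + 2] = -2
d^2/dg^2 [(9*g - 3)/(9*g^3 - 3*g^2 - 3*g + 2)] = 18*(243*g^5 - 243*g^4 + 108*g^3 - 90*g^2 + 27*g + 1)/(729*g^9 - 729*g^8 - 486*g^7 + 945*g^6 - 162*g^5 - 351*g^4 + 189*g^3 + 18*g^2 - 36*g + 8)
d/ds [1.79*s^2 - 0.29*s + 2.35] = 3.58*s - 0.29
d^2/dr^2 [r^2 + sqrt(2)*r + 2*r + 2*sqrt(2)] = 2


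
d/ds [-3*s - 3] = -3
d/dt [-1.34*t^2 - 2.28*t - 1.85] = -2.68*t - 2.28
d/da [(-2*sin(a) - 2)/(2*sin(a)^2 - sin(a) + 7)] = 2*(4*sin(a) - cos(2*a) - 7)*cos(a)/(-sin(a) - cos(2*a) + 8)^2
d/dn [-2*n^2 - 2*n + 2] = -4*n - 2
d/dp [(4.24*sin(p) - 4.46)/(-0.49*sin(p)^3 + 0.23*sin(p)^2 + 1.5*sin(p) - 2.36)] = (4.1552*sin(p)^3 - 7.5314*sin(p)^2 + 2.0516*sin(p) - 3.3164)*cos(p)/(0.2401*sin(p)^6 - 0.2254*sin(p)^5 - 1.4171*sin(p)^4 + 3.0028*sin(p)^3 + 1.1644*sin(p)^2 - 7.08*sin(p) + 5.5696)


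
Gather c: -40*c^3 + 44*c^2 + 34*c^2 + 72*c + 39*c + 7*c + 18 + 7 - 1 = -40*c^3 + 78*c^2 + 118*c + 24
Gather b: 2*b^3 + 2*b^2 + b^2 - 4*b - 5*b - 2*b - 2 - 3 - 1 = 2*b^3 + 3*b^2 - 11*b - 6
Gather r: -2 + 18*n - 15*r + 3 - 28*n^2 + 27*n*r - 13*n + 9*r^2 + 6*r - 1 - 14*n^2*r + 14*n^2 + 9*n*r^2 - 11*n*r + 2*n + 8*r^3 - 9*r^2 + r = -14*n^2 + 9*n*r^2 + 7*n + 8*r^3 + r*(-14*n^2 + 16*n - 8)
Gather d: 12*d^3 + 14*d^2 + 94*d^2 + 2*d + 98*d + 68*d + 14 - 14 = 12*d^3 + 108*d^2 + 168*d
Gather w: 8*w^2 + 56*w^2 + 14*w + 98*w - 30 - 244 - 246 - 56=64*w^2 + 112*w - 576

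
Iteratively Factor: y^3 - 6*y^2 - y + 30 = (y + 2)*(y^2 - 8*y + 15) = (y - 3)*(y + 2)*(y - 5)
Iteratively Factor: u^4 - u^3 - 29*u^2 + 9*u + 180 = (u - 5)*(u^3 + 4*u^2 - 9*u - 36) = (u - 5)*(u - 3)*(u^2 + 7*u + 12) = (u - 5)*(u - 3)*(u + 4)*(u + 3)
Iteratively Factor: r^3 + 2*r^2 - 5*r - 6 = (r - 2)*(r^2 + 4*r + 3) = (r - 2)*(r + 3)*(r + 1)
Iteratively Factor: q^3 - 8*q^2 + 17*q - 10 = (q - 2)*(q^2 - 6*q + 5) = (q - 2)*(q - 1)*(q - 5)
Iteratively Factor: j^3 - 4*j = (j)*(j^2 - 4) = j*(j - 2)*(j + 2)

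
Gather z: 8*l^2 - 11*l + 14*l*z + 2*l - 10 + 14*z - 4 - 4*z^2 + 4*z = 8*l^2 - 9*l - 4*z^2 + z*(14*l + 18) - 14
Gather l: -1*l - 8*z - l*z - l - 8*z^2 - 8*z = l*(-z - 2) - 8*z^2 - 16*z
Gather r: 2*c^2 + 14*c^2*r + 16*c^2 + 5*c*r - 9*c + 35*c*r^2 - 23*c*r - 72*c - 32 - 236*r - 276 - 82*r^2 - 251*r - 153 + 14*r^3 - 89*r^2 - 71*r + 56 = 18*c^2 - 81*c + 14*r^3 + r^2*(35*c - 171) + r*(14*c^2 - 18*c - 558) - 405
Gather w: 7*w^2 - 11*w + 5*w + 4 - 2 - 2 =7*w^2 - 6*w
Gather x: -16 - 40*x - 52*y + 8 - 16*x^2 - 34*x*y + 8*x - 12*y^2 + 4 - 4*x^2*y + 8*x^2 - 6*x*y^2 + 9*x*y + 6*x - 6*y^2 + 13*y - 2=x^2*(-4*y - 8) + x*(-6*y^2 - 25*y - 26) - 18*y^2 - 39*y - 6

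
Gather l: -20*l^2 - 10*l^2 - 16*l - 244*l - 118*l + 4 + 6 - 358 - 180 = -30*l^2 - 378*l - 528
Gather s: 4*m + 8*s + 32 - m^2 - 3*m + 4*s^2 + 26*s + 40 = -m^2 + m + 4*s^2 + 34*s + 72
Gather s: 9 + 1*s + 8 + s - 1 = 2*s + 16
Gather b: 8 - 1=7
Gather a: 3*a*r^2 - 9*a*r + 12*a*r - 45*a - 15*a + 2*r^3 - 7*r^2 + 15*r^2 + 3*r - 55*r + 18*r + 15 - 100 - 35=a*(3*r^2 + 3*r - 60) + 2*r^3 + 8*r^2 - 34*r - 120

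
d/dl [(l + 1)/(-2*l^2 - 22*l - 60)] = (-l^2 - 11*l + (l + 1)*(2*l + 11) - 30)/(2*(l^2 + 11*l + 30)^2)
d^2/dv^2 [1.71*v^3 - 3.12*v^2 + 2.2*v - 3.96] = 10.26*v - 6.24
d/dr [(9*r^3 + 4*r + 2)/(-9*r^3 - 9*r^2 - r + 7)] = 3*(-27*r^4 + 18*r^3 + 93*r^2 + 12*r + 10)/(81*r^6 + 162*r^5 + 99*r^4 - 108*r^3 - 125*r^2 - 14*r + 49)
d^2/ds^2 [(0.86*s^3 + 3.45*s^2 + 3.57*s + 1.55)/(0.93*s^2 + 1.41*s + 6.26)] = (8.88178419700125e-16*s^5 - 7.105427357601e-15*s^4 - 9.46654799999997*s^3 - 66.9224340000001*s^2 + 89.70015*s + 195.488046)/(0.804357*s^6 + 3.658527*s^5 + 21.789621*s^4 + 52.055649*s^3 + 146.669922*s^2 + 165.763548*s + 245.314376)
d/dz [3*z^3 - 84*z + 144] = 9*z^2 - 84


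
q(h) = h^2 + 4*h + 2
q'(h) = 2*h + 4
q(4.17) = 36.07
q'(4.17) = 12.34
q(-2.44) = -1.81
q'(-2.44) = -0.88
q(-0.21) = 1.20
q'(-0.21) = 3.58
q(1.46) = 9.97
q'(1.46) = 6.92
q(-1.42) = -1.66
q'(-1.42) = 1.16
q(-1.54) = -1.79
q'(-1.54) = 0.92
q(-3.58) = 0.50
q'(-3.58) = -3.16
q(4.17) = 36.07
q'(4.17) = 12.34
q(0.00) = 2.00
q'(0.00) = 4.00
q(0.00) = 2.00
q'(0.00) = 4.00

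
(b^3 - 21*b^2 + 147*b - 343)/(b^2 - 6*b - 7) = (b^2 - 14*b + 49)/(b + 1)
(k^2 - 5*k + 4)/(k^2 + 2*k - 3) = (k - 4)/(k + 3)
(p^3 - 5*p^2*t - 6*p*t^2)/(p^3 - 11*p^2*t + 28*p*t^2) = (p^2 - 5*p*t - 6*t^2)/(p^2 - 11*p*t + 28*t^2)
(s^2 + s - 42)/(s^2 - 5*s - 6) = (s + 7)/(s + 1)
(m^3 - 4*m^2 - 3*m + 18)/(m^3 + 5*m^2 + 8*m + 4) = (m^2 - 6*m + 9)/(m^2 + 3*m + 2)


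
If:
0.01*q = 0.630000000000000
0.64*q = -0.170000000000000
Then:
No Solution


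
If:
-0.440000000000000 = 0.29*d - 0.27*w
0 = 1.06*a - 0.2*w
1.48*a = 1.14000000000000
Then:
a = 0.77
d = 2.28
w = 4.08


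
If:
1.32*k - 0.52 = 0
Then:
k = 0.39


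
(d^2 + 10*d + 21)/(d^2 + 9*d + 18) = (d + 7)/(d + 6)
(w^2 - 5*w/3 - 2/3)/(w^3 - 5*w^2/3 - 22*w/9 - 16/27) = 9*(w - 2)/(9*w^2 - 18*w - 16)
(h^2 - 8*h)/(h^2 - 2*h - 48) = h/(h + 6)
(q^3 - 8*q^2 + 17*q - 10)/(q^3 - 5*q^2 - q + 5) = (q - 2)/(q + 1)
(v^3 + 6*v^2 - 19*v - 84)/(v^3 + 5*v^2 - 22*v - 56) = (v + 3)/(v + 2)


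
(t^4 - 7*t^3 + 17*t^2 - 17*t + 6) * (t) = t^5 - 7*t^4 + 17*t^3 - 17*t^2 + 6*t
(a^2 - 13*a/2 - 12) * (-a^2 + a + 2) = -a^4 + 15*a^3/2 + 15*a^2/2 - 25*a - 24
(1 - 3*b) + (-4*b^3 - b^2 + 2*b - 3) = -4*b^3 - b^2 - b - 2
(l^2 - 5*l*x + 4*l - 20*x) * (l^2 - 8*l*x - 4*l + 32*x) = l^4 - 13*l^3*x + 40*l^2*x^2 - 16*l^2 + 208*l*x - 640*x^2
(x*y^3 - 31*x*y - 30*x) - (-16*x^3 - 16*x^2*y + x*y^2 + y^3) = 16*x^3 + 16*x^2*y + x*y^3 - x*y^2 - 31*x*y - 30*x - y^3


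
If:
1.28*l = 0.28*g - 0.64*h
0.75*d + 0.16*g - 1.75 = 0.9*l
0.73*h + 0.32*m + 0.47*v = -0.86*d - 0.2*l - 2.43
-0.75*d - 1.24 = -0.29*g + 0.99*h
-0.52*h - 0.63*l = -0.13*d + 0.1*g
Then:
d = 4.46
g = 5.14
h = -3.13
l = 2.69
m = -1.46875*v - 14.1310174694428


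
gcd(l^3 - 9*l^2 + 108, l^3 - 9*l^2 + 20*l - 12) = l - 6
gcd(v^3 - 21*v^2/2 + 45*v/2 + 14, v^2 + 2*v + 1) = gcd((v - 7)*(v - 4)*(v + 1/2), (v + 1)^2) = 1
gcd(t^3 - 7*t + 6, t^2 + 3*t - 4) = t - 1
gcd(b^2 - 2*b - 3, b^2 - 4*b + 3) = b - 3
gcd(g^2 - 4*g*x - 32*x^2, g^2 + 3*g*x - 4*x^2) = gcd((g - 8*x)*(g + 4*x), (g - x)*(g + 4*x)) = g + 4*x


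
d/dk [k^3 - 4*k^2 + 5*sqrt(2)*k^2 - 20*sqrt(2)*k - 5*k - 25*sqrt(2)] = 3*k^2 - 8*k + 10*sqrt(2)*k - 20*sqrt(2) - 5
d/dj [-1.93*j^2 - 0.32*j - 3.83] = -3.86*j - 0.32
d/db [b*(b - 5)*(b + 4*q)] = 3*b^2 + 8*b*q - 10*b - 20*q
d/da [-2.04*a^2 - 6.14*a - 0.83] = -4.08*a - 6.14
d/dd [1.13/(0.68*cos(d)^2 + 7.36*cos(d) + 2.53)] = (1.5368*cos(d) + 8.3168)*sin(d)/(0.68*cos(d)^2 + 7.36*cos(d) + 2.53)^2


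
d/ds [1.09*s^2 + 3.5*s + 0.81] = 2.18*s + 3.5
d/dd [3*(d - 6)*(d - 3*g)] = 6*d - 9*g - 18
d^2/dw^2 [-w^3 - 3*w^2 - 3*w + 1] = -6*w - 6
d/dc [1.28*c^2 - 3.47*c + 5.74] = 2.56*c - 3.47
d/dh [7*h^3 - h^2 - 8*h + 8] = 21*h^2 - 2*h - 8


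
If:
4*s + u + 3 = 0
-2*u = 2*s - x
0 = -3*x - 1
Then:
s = -17/18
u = 7/9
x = -1/3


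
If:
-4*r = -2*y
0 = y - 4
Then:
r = 2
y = 4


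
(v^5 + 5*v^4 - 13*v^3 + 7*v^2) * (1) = v^5 + 5*v^4 - 13*v^3 + 7*v^2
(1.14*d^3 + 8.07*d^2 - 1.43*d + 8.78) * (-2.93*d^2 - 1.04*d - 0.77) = -3.3402*d^5 - 24.8307*d^4 - 5.0807*d^3 - 30.4521*d^2 - 8.0301*d - 6.7606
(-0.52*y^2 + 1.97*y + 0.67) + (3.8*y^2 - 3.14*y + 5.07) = 3.28*y^2 - 1.17*y + 5.74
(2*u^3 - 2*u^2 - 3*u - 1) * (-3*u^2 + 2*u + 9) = -6*u^5 + 10*u^4 + 23*u^3 - 21*u^2 - 29*u - 9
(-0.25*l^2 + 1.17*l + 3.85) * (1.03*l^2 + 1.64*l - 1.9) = -0.2575*l^4 + 0.7951*l^3 + 6.3593*l^2 + 4.091*l - 7.315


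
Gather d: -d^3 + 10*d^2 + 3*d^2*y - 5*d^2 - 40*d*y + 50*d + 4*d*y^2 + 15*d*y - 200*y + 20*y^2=-d^3 + d^2*(3*y + 5) + d*(4*y^2 - 25*y + 50) + 20*y^2 - 200*y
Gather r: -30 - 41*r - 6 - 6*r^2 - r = -6*r^2 - 42*r - 36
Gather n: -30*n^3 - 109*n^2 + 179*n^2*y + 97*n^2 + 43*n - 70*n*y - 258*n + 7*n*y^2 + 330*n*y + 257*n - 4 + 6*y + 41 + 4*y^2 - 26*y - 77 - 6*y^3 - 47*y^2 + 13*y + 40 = -30*n^3 + n^2*(179*y - 12) + n*(7*y^2 + 260*y + 42) - 6*y^3 - 43*y^2 - 7*y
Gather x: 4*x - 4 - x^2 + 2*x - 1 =-x^2 + 6*x - 5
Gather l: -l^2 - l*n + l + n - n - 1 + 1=-l^2 + l*(1 - n)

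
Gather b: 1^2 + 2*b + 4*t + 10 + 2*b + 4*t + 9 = 4*b + 8*t + 20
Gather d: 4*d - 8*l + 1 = 4*d - 8*l + 1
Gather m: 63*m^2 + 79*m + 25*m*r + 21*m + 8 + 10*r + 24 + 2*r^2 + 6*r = 63*m^2 + m*(25*r + 100) + 2*r^2 + 16*r + 32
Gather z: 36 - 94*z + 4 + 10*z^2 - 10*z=10*z^2 - 104*z + 40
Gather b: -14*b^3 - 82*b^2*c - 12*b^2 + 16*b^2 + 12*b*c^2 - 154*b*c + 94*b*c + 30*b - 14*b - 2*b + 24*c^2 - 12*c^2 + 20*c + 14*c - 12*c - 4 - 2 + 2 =-14*b^3 + b^2*(4 - 82*c) + b*(12*c^2 - 60*c + 14) + 12*c^2 + 22*c - 4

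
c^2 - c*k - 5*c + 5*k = (c - 5)*(c - k)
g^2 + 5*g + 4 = (g + 1)*(g + 4)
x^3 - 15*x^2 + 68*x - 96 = (x - 8)*(x - 4)*(x - 3)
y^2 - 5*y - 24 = (y - 8)*(y + 3)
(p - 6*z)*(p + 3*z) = p^2 - 3*p*z - 18*z^2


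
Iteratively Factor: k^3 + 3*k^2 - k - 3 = (k + 1)*(k^2 + 2*k - 3) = (k - 1)*(k + 1)*(k + 3)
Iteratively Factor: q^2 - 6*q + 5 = (q - 5)*(q - 1)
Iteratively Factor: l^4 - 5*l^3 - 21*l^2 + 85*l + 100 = (l + 1)*(l^3 - 6*l^2 - 15*l + 100) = (l - 5)*(l + 1)*(l^2 - l - 20) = (l - 5)*(l + 1)*(l + 4)*(l - 5)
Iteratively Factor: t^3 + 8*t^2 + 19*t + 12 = (t + 1)*(t^2 + 7*t + 12) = (t + 1)*(t + 4)*(t + 3)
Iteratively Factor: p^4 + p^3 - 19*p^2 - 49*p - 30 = (p + 2)*(p^3 - p^2 - 17*p - 15) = (p + 1)*(p + 2)*(p^2 - 2*p - 15) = (p + 1)*(p + 2)*(p + 3)*(p - 5)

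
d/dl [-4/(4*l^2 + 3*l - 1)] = 4*(8*l + 3)/(4*l^2 + 3*l - 1)^2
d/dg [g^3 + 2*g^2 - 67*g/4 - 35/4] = 3*g^2 + 4*g - 67/4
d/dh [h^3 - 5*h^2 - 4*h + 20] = 3*h^2 - 10*h - 4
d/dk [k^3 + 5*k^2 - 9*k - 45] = 3*k^2 + 10*k - 9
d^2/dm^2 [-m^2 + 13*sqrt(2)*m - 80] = -2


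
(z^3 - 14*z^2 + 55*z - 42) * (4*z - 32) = 4*z^4 - 88*z^3 + 668*z^2 - 1928*z + 1344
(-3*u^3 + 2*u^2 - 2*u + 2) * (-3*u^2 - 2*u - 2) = 9*u^5 + 8*u^3 - 6*u^2 - 4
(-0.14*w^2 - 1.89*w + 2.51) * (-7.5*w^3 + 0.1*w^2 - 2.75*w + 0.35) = 1.05*w^5 + 14.161*w^4 - 18.629*w^3 + 5.3995*w^2 - 7.564*w + 0.8785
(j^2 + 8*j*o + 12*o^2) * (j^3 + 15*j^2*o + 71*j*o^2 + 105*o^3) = j^5 + 23*j^4*o + 203*j^3*o^2 + 853*j^2*o^3 + 1692*j*o^4 + 1260*o^5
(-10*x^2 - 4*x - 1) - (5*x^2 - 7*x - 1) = -15*x^2 + 3*x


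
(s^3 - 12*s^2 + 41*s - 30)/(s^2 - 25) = (s^2 - 7*s + 6)/(s + 5)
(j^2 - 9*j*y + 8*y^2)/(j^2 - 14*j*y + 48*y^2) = (-j + y)/(-j + 6*y)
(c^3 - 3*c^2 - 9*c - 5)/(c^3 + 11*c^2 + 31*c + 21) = (c^2 - 4*c - 5)/(c^2 + 10*c + 21)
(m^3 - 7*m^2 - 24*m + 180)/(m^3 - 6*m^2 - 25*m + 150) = (m - 6)/(m - 5)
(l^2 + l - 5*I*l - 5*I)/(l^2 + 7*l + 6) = (l - 5*I)/(l + 6)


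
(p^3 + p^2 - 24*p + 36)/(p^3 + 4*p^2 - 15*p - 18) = (p - 2)/(p + 1)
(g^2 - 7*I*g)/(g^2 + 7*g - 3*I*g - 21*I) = g*(g - 7*I)/(g^2 + g*(7 - 3*I) - 21*I)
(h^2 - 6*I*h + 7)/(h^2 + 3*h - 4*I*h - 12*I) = (h^2 - 6*I*h + 7)/(h^2 + h*(3 - 4*I) - 12*I)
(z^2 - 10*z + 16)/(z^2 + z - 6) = (z - 8)/(z + 3)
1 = 1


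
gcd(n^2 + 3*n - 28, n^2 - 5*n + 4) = n - 4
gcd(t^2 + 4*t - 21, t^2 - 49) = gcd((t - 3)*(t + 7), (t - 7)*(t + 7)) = t + 7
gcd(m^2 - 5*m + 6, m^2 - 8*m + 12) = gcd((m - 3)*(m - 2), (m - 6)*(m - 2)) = m - 2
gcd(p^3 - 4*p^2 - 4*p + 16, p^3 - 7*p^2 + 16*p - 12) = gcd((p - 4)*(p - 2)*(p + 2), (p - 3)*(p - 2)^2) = p - 2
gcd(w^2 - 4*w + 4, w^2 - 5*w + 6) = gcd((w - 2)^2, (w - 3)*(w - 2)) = w - 2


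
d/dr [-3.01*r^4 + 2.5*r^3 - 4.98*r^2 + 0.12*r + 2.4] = -12.04*r^3 + 7.5*r^2 - 9.96*r + 0.12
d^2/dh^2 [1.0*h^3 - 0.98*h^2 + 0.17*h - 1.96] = 6.0*h - 1.96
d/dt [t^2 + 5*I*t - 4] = 2*t + 5*I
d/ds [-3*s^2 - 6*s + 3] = -6*s - 6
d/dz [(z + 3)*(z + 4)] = 2*z + 7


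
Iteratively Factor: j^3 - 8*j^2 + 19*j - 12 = (j - 1)*(j^2 - 7*j + 12) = (j - 4)*(j - 1)*(j - 3)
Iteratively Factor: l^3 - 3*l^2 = (l)*(l^2 - 3*l) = l*(l - 3)*(l)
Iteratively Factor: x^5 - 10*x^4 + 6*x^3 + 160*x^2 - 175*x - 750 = (x + 3)*(x^4 - 13*x^3 + 45*x^2 + 25*x - 250) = (x - 5)*(x + 3)*(x^3 - 8*x^2 + 5*x + 50) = (x - 5)*(x + 2)*(x + 3)*(x^2 - 10*x + 25) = (x - 5)^2*(x + 2)*(x + 3)*(x - 5)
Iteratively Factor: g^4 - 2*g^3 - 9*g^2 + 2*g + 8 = (g + 2)*(g^3 - 4*g^2 - g + 4) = (g - 1)*(g + 2)*(g^2 - 3*g - 4) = (g - 4)*(g - 1)*(g + 2)*(g + 1)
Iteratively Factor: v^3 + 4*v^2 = (v)*(v^2 + 4*v) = v*(v + 4)*(v)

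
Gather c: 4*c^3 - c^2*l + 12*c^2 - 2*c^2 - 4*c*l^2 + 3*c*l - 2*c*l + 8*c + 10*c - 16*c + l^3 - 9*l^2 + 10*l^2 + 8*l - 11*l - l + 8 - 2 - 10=4*c^3 + c^2*(10 - l) + c*(-4*l^2 + l + 2) + l^3 + l^2 - 4*l - 4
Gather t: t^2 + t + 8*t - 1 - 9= t^2 + 9*t - 10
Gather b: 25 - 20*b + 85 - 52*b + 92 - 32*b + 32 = 234 - 104*b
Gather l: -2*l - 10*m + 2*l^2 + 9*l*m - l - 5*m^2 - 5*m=2*l^2 + l*(9*m - 3) - 5*m^2 - 15*m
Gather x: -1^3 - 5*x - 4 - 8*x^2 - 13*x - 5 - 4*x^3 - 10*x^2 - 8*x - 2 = -4*x^3 - 18*x^2 - 26*x - 12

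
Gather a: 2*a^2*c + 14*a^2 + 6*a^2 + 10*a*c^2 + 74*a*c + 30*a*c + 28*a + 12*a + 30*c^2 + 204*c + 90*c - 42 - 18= a^2*(2*c + 20) + a*(10*c^2 + 104*c + 40) + 30*c^2 + 294*c - 60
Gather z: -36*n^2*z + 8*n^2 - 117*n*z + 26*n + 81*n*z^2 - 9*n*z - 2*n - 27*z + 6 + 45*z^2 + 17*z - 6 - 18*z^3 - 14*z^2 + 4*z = 8*n^2 + 24*n - 18*z^3 + z^2*(81*n + 31) + z*(-36*n^2 - 126*n - 6)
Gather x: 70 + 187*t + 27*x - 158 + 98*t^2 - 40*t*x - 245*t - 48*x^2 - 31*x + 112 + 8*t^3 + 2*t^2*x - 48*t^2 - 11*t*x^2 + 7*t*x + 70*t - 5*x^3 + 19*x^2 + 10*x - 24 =8*t^3 + 50*t^2 + 12*t - 5*x^3 + x^2*(-11*t - 29) + x*(2*t^2 - 33*t + 6)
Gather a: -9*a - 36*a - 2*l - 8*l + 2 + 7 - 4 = -45*a - 10*l + 5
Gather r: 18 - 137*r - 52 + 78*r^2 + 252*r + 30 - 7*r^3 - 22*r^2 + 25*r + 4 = -7*r^3 + 56*r^2 + 140*r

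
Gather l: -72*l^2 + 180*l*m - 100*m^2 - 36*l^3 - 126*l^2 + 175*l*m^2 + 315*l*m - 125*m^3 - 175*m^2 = -36*l^3 - 198*l^2 + l*(175*m^2 + 495*m) - 125*m^3 - 275*m^2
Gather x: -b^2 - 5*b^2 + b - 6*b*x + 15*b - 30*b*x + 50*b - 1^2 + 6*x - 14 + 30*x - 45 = -6*b^2 + 66*b + x*(36 - 36*b) - 60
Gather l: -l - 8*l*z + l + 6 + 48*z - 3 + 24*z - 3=-8*l*z + 72*z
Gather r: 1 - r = 1 - r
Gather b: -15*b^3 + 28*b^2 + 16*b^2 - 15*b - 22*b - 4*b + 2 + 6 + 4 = -15*b^3 + 44*b^2 - 41*b + 12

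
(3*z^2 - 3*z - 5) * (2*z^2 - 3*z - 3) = 6*z^4 - 15*z^3 - 10*z^2 + 24*z + 15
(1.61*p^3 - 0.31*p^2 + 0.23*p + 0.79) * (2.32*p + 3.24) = 3.7352*p^4 + 4.4972*p^3 - 0.4708*p^2 + 2.578*p + 2.5596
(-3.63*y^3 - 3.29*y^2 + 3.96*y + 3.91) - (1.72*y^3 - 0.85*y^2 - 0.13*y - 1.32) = -5.35*y^3 - 2.44*y^2 + 4.09*y + 5.23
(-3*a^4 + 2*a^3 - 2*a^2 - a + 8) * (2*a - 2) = -6*a^5 + 10*a^4 - 8*a^3 + 2*a^2 + 18*a - 16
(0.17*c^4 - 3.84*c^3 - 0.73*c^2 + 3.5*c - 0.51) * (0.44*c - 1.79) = 0.0748*c^5 - 1.9939*c^4 + 6.5524*c^3 + 2.8467*c^2 - 6.4894*c + 0.9129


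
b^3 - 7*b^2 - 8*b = b*(b - 8)*(b + 1)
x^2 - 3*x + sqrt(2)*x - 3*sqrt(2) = (x - 3)*(x + sqrt(2))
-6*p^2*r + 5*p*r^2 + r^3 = r*(-p + r)*(6*p + r)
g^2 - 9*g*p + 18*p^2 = (g - 6*p)*(g - 3*p)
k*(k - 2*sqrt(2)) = k^2 - 2*sqrt(2)*k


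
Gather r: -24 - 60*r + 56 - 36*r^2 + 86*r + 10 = -36*r^2 + 26*r + 42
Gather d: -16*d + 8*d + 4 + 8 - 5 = 7 - 8*d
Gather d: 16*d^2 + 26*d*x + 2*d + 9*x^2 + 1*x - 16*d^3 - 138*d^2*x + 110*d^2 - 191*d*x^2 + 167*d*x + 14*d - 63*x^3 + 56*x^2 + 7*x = -16*d^3 + d^2*(126 - 138*x) + d*(-191*x^2 + 193*x + 16) - 63*x^3 + 65*x^2 + 8*x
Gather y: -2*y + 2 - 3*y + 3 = 5 - 5*y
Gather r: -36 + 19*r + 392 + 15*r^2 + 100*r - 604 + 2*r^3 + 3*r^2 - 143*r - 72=2*r^3 + 18*r^2 - 24*r - 320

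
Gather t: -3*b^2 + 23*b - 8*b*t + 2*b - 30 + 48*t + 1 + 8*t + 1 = -3*b^2 + 25*b + t*(56 - 8*b) - 28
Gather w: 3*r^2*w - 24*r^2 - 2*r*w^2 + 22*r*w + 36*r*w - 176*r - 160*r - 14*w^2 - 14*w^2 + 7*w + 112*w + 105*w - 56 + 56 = -24*r^2 - 336*r + w^2*(-2*r - 28) + w*(3*r^2 + 58*r + 224)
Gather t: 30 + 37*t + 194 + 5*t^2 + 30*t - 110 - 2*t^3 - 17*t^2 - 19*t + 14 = -2*t^3 - 12*t^2 + 48*t + 128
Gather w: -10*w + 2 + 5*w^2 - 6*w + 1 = 5*w^2 - 16*w + 3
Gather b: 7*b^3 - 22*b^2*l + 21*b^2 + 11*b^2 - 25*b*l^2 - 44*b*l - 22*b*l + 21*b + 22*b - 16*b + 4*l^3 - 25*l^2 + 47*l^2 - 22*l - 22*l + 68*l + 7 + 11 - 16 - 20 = 7*b^3 + b^2*(32 - 22*l) + b*(-25*l^2 - 66*l + 27) + 4*l^3 + 22*l^2 + 24*l - 18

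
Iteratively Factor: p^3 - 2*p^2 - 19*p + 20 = (p - 1)*(p^2 - p - 20) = (p - 5)*(p - 1)*(p + 4)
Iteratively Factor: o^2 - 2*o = (o - 2)*(o)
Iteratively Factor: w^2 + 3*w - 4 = (w + 4)*(w - 1)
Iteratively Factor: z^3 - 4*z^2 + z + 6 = (z - 2)*(z^2 - 2*z - 3) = (z - 2)*(z + 1)*(z - 3)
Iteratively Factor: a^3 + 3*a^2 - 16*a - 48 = (a - 4)*(a^2 + 7*a + 12) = (a - 4)*(a + 4)*(a + 3)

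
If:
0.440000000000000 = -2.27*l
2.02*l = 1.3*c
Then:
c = -0.30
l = -0.19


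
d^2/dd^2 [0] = 0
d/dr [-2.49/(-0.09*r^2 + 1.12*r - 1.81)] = (2.7888 - 0.4482*r)/(0.09*r^2 - 1.12*r + 1.81)^2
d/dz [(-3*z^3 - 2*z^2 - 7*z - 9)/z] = -6*z - 2 + 9/z^2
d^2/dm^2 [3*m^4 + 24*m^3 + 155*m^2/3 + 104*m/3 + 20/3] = 36*m^2 + 144*m + 310/3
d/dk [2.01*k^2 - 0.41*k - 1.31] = 4.02*k - 0.41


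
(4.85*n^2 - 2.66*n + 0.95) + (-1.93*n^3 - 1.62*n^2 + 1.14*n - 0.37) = -1.93*n^3 + 3.23*n^2 - 1.52*n + 0.58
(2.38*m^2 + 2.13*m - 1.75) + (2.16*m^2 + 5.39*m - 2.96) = 4.54*m^2 + 7.52*m - 4.71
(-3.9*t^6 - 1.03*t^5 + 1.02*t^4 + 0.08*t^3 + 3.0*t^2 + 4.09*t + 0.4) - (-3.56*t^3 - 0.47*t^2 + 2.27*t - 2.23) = -3.9*t^6 - 1.03*t^5 + 1.02*t^4 + 3.64*t^3 + 3.47*t^2 + 1.82*t + 2.63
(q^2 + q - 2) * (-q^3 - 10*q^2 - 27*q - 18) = -q^5 - 11*q^4 - 35*q^3 - 25*q^2 + 36*q + 36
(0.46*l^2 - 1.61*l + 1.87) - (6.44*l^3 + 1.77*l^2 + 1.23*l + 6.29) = -6.44*l^3 - 1.31*l^2 - 2.84*l - 4.42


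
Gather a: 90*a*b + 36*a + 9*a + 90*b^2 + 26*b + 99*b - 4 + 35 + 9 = a*(90*b + 45) + 90*b^2 + 125*b + 40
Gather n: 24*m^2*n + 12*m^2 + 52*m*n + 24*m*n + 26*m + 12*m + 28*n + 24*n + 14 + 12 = 12*m^2 + 38*m + n*(24*m^2 + 76*m + 52) + 26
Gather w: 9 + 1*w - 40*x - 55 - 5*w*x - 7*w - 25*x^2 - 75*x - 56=w*(-5*x - 6) - 25*x^2 - 115*x - 102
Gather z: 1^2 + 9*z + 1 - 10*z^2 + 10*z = -10*z^2 + 19*z + 2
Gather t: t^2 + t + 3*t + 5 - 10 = t^2 + 4*t - 5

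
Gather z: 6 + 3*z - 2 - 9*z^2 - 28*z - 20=-9*z^2 - 25*z - 16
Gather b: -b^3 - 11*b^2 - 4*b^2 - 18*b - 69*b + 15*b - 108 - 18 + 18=-b^3 - 15*b^2 - 72*b - 108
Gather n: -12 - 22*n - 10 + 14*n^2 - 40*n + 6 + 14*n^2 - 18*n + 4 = 28*n^2 - 80*n - 12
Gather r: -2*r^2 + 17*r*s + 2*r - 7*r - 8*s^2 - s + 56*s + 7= -2*r^2 + r*(17*s - 5) - 8*s^2 + 55*s + 7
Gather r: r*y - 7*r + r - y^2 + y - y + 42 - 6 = r*(y - 6) - y^2 + 36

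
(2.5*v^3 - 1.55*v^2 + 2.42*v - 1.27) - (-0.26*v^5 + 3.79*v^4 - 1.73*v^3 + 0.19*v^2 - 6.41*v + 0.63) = 0.26*v^5 - 3.79*v^4 + 4.23*v^3 - 1.74*v^2 + 8.83*v - 1.9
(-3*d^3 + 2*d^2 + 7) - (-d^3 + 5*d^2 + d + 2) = -2*d^3 - 3*d^2 - d + 5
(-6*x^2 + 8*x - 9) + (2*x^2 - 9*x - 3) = -4*x^2 - x - 12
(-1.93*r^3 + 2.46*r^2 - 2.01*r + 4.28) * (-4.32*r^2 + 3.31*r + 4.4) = 8.3376*r^5 - 17.0155*r^4 + 8.3338*r^3 - 14.3187*r^2 + 5.3228*r + 18.832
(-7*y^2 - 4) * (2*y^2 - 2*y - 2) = -14*y^4 + 14*y^3 + 6*y^2 + 8*y + 8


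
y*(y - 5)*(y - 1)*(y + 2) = y^4 - 4*y^3 - 7*y^2 + 10*y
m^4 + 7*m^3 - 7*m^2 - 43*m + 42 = (m - 2)*(m - 1)*(m + 3)*(m + 7)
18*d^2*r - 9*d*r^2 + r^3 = r*(-6*d + r)*(-3*d + r)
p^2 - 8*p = p*(p - 8)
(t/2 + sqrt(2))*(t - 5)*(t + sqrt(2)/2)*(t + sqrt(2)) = t^4/2 - 5*t^3/2 + 7*sqrt(2)*t^3/4 - 35*sqrt(2)*t^2/4 + 7*t^2/2 - 35*t/2 + sqrt(2)*t - 5*sqrt(2)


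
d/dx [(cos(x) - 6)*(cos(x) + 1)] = (5 - 2*cos(x))*sin(x)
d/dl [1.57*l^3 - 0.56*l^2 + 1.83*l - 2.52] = 4.71*l^2 - 1.12*l + 1.83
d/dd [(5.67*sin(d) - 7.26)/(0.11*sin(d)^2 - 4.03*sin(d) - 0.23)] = (-0.6237*sin(d)^2 + 1.5972*sin(d) - 30.5619)*cos(d)/(0.0121*sin(d)^4 - 0.8866*sin(d)^3 + 16.1903*sin(d)^2 + 1.8538*sin(d) + 0.0529)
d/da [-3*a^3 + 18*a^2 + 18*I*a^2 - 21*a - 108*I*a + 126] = -9*a^2 + 36*a*(1 + I) - 21 - 108*I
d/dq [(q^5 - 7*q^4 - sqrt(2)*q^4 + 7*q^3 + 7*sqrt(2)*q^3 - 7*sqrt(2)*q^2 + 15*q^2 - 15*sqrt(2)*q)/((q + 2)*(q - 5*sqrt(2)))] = (3*q^6 - 22*sqrt(2)*q^5 - 6*q^5 - 5*q^4 + 56*sqrt(2)*q^4 - 32*q^3 + 238*sqrt(2)*q^3 - 284*sqrt(2)*q^2 - 320*q^2 - 300*sqrt(2)*q + 280*q + 300)/(q^4 - 10*sqrt(2)*q^3 + 4*q^3 - 40*sqrt(2)*q^2 + 54*q^2 - 40*sqrt(2)*q + 200*q + 200)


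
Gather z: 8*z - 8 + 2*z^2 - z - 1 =2*z^2 + 7*z - 9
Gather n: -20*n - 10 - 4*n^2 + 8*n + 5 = -4*n^2 - 12*n - 5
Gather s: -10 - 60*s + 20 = 10 - 60*s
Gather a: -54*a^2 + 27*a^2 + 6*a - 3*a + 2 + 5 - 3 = -27*a^2 + 3*a + 4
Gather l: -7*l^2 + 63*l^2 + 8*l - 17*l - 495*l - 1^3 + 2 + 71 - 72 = 56*l^2 - 504*l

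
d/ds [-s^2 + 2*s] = 2 - 2*s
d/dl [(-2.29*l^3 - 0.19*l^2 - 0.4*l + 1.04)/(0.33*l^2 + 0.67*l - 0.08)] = (-0.7557*l^4 - 3.0686*l^3 + 0.5543*l^2 - 0.656*l - 0.6648)/(0.1089*l^4 + 0.4422*l^3 + 0.3961*l^2 - 0.1072*l + 0.0064)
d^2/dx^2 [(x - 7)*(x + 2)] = 2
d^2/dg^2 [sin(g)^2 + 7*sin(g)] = -7*sin(g) + 2*cos(2*g)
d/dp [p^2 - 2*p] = 2*p - 2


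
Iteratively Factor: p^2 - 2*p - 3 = (p + 1)*(p - 3)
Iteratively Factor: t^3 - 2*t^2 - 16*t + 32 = (t + 4)*(t^2 - 6*t + 8) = (t - 4)*(t + 4)*(t - 2)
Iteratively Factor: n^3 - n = (n - 1)*(n^2 + n) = (n - 1)*(n + 1)*(n)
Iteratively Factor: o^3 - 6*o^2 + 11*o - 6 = (o - 1)*(o^2 - 5*o + 6) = (o - 3)*(o - 1)*(o - 2)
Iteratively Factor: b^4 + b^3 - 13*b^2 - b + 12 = (b + 4)*(b^3 - 3*b^2 - b + 3) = (b - 1)*(b + 4)*(b^2 - 2*b - 3) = (b - 3)*(b - 1)*(b + 4)*(b + 1)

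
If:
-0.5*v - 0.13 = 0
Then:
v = -0.26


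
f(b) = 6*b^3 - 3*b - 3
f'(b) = 18*b^2 - 3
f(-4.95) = -715.87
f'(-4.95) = 438.04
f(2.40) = 72.74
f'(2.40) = 100.68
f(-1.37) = -14.32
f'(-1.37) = 30.78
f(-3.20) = -190.01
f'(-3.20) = 181.32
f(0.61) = -3.47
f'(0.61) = 3.70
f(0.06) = -3.18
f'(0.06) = -2.94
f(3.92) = 346.66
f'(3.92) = 273.60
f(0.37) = -3.81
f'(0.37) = -0.54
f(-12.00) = -10335.00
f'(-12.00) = 2589.00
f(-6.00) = -1281.00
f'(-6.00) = 645.00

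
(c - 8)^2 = c^2 - 16*c + 64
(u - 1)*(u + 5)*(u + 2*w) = u^3 + 2*u^2*w + 4*u^2 + 8*u*w - 5*u - 10*w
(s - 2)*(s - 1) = s^2 - 3*s + 2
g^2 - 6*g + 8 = (g - 4)*(g - 2)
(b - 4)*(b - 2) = b^2 - 6*b + 8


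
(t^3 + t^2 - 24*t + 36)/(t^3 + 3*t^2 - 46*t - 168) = (t^2 - 5*t + 6)/(t^2 - 3*t - 28)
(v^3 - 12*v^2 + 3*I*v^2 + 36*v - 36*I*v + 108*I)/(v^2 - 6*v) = v - 6 + 3*I - 18*I/v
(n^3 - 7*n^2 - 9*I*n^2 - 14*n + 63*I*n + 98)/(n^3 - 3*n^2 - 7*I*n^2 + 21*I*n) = (n^2 - n*(7 + 2*I) + 14*I)/(n*(n - 3))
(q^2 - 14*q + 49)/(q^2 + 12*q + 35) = (q^2 - 14*q + 49)/(q^2 + 12*q + 35)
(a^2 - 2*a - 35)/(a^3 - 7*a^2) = (a + 5)/a^2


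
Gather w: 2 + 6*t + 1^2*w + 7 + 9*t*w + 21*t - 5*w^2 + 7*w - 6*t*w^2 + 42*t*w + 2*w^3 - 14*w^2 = 27*t + 2*w^3 + w^2*(-6*t - 19) + w*(51*t + 8) + 9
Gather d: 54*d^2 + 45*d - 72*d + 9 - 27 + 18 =54*d^2 - 27*d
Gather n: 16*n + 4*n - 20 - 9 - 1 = 20*n - 30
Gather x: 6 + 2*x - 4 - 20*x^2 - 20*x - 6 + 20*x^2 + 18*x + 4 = 0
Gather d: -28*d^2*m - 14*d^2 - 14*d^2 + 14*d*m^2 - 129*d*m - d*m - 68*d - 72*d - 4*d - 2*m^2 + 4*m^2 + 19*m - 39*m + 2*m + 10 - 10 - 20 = d^2*(-28*m - 28) + d*(14*m^2 - 130*m - 144) + 2*m^2 - 18*m - 20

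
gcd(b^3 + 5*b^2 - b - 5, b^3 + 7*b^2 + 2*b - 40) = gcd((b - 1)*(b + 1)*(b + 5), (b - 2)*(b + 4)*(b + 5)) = b + 5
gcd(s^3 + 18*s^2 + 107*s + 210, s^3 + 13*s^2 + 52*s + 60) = s^2 + 11*s + 30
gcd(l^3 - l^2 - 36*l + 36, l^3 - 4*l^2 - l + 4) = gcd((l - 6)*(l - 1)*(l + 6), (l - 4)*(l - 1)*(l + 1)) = l - 1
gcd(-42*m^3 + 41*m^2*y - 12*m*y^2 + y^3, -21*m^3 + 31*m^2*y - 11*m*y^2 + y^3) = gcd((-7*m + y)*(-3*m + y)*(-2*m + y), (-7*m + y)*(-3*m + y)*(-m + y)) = 21*m^2 - 10*m*y + y^2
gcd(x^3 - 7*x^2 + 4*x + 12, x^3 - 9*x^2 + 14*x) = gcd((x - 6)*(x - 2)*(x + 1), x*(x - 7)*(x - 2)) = x - 2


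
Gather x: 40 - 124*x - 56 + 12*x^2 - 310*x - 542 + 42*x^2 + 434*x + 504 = 54*x^2 - 54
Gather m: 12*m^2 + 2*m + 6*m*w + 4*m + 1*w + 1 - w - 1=12*m^2 + m*(6*w + 6)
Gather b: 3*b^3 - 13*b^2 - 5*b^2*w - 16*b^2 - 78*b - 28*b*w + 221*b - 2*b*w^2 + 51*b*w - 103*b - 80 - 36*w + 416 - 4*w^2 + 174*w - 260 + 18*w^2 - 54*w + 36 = 3*b^3 + b^2*(-5*w - 29) + b*(-2*w^2 + 23*w + 40) + 14*w^2 + 84*w + 112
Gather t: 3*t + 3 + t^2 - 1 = t^2 + 3*t + 2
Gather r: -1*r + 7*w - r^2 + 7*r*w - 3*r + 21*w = -r^2 + r*(7*w - 4) + 28*w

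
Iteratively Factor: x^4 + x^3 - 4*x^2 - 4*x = (x + 2)*(x^3 - x^2 - 2*x) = (x - 2)*(x + 2)*(x^2 + x) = (x - 2)*(x + 1)*(x + 2)*(x)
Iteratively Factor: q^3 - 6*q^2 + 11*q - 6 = (q - 2)*(q^2 - 4*q + 3) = (q - 3)*(q - 2)*(q - 1)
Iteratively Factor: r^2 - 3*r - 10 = (r + 2)*(r - 5)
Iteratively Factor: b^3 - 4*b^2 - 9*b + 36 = (b - 3)*(b^2 - b - 12) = (b - 4)*(b - 3)*(b + 3)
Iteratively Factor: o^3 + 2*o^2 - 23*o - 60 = (o + 3)*(o^2 - o - 20) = (o + 3)*(o + 4)*(o - 5)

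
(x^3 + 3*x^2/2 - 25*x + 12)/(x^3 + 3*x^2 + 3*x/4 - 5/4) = 2*(x^2 + 2*x - 24)/(2*x^2 + 7*x + 5)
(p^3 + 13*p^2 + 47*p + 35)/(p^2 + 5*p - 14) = (p^2 + 6*p + 5)/(p - 2)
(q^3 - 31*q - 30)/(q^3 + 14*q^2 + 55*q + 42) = (q^2 - q - 30)/(q^2 + 13*q + 42)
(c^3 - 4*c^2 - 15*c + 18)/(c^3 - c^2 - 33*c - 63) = (c^2 - 7*c + 6)/(c^2 - 4*c - 21)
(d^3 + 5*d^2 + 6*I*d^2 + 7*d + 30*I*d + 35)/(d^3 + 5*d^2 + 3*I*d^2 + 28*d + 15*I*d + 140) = (d - I)/(d - 4*I)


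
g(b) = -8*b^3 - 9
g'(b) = -24*b^2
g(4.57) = -772.55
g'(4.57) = -501.24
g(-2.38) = 98.85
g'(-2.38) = -135.95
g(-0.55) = -7.67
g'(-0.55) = -7.26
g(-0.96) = -1.92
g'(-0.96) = -22.12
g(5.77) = -1545.80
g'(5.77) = -799.03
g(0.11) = -9.01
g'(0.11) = -0.29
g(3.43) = -331.83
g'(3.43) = -282.36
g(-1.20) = 4.82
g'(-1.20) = -34.56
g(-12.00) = 13815.00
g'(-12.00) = -3456.00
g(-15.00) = 26991.00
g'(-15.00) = -5400.00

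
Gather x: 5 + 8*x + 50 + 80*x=88*x + 55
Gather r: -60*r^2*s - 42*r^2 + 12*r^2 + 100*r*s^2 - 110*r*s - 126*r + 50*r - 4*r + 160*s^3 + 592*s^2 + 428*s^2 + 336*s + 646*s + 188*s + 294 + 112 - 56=r^2*(-60*s - 30) + r*(100*s^2 - 110*s - 80) + 160*s^3 + 1020*s^2 + 1170*s + 350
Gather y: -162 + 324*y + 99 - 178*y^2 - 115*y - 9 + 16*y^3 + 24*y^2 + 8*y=16*y^3 - 154*y^2 + 217*y - 72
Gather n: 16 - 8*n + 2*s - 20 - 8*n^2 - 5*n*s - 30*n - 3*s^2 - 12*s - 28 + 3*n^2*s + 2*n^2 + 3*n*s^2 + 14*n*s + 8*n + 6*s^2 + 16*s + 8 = n^2*(3*s - 6) + n*(3*s^2 + 9*s - 30) + 3*s^2 + 6*s - 24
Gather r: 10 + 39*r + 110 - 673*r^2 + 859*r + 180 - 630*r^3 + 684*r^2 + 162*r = -630*r^3 + 11*r^2 + 1060*r + 300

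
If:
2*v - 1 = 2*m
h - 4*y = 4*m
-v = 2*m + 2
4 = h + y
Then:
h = 38/15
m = -5/6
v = -1/3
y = 22/15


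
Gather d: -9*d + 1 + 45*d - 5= 36*d - 4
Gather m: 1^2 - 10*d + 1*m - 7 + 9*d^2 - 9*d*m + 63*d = 9*d^2 + 53*d + m*(1 - 9*d) - 6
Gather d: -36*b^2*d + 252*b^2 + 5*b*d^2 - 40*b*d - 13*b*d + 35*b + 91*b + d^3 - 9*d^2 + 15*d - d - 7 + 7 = 252*b^2 + 126*b + d^3 + d^2*(5*b - 9) + d*(-36*b^2 - 53*b + 14)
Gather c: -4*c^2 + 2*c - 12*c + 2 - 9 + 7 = -4*c^2 - 10*c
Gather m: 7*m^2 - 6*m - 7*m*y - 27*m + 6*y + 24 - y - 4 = 7*m^2 + m*(-7*y - 33) + 5*y + 20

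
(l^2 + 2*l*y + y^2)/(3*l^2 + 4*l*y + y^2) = (l + y)/(3*l + y)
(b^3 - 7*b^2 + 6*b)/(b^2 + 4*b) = (b^2 - 7*b + 6)/(b + 4)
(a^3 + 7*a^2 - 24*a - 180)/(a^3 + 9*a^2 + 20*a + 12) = (a^2 + a - 30)/(a^2 + 3*a + 2)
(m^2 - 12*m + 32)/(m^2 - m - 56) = (m - 4)/(m + 7)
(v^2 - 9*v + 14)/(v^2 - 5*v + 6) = (v - 7)/(v - 3)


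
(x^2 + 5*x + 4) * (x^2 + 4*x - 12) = x^4 + 9*x^3 + 12*x^2 - 44*x - 48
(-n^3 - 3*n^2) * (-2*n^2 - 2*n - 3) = 2*n^5 + 8*n^4 + 9*n^3 + 9*n^2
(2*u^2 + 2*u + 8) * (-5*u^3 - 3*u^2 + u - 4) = -10*u^5 - 16*u^4 - 44*u^3 - 30*u^2 - 32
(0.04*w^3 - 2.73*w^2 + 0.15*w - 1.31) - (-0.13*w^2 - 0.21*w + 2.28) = 0.04*w^3 - 2.6*w^2 + 0.36*w - 3.59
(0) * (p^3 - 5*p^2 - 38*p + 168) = 0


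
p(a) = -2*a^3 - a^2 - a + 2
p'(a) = -6*a^2 - 2*a - 1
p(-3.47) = 76.99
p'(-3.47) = -66.31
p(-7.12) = 680.31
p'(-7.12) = -290.93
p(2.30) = -29.92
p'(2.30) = -37.34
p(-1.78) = 11.89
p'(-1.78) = -16.45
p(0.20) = 1.74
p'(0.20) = -1.64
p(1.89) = -16.96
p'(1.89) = -26.21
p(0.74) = -0.10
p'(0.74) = -5.77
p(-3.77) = 98.72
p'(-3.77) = -78.74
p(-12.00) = 3326.00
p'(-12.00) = -841.00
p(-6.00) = 404.00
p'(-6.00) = -205.00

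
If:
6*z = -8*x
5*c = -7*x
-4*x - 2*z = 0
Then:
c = 0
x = 0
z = 0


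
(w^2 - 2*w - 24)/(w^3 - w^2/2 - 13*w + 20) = 2*(w - 6)/(2*w^2 - 9*w + 10)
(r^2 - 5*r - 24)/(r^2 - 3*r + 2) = (r^2 - 5*r - 24)/(r^2 - 3*r + 2)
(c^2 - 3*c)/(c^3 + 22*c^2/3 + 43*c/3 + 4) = 3*c*(c - 3)/(3*c^3 + 22*c^2 + 43*c + 12)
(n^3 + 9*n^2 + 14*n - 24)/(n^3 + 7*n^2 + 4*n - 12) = (n + 4)/(n + 2)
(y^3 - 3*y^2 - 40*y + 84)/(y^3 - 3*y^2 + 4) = (y^2 - y - 42)/(y^2 - y - 2)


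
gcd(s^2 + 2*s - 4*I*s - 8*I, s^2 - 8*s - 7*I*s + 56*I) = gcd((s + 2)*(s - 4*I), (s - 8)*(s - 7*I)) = 1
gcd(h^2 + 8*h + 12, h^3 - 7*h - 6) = h + 2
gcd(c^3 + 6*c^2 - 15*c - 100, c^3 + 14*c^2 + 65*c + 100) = c^2 + 10*c + 25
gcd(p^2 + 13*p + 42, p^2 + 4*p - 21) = p + 7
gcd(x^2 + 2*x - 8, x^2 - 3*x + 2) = x - 2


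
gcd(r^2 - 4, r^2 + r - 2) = r + 2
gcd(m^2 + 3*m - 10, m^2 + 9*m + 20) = m + 5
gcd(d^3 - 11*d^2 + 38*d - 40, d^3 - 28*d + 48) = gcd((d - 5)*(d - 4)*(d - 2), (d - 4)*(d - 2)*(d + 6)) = d^2 - 6*d + 8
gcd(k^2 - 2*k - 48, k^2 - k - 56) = k - 8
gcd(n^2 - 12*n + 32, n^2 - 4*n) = n - 4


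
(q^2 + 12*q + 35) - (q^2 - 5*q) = 17*q + 35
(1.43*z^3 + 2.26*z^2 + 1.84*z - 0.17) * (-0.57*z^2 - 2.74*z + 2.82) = -0.8151*z^5 - 5.2064*z^4 - 3.2086*z^3 + 1.4285*z^2 + 5.6546*z - 0.4794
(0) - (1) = -1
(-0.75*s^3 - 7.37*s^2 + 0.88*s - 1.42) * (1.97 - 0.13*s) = 0.0975*s^4 - 0.5194*s^3 - 14.6333*s^2 + 1.9182*s - 2.7974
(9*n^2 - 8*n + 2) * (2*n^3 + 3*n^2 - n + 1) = 18*n^5 + 11*n^4 - 29*n^3 + 23*n^2 - 10*n + 2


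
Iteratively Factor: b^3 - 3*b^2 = (b)*(b^2 - 3*b) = b*(b - 3)*(b)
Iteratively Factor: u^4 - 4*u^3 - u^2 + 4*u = (u - 4)*(u^3 - u) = (u - 4)*(u - 1)*(u^2 + u) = (u - 4)*(u - 1)*(u + 1)*(u)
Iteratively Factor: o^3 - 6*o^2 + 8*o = (o - 4)*(o^2 - 2*o) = o*(o - 4)*(o - 2)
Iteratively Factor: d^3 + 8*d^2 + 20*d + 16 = (d + 2)*(d^2 + 6*d + 8) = (d + 2)*(d + 4)*(d + 2)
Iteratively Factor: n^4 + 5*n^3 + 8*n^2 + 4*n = (n + 1)*(n^3 + 4*n^2 + 4*n) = (n + 1)*(n + 2)*(n^2 + 2*n) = n*(n + 1)*(n + 2)*(n + 2)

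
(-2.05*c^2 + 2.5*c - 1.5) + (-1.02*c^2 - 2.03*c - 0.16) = -3.07*c^2 + 0.47*c - 1.66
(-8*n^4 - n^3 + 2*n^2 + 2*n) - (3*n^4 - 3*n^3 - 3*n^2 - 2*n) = -11*n^4 + 2*n^3 + 5*n^2 + 4*n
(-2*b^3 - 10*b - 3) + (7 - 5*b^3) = -7*b^3 - 10*b + 4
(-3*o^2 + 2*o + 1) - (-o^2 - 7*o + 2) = -2*o^2 + 9*o - 1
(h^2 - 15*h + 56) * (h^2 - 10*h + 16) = h^4 - 25*h^3 + 222*h^2 - 800*h + 896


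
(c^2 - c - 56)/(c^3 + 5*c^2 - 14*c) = (c - 8)/(c*(c - 2))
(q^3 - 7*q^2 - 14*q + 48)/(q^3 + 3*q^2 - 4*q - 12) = (q - 8)/(q + 2)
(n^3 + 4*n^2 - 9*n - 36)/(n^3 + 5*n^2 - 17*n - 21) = (n^2 + 7*n + 12)/(n^2 + 8*n + 7)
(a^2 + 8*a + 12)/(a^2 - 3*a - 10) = (a + 6)/(a - 5)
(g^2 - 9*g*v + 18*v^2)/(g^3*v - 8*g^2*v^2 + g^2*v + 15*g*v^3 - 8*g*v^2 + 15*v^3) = (-g + 6*v)/(v*(-g^2 + 5*g*v - g + 5*v))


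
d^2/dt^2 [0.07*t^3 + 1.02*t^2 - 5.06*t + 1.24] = 0.42*t + 2.04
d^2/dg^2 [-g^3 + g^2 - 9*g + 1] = 2 - 6*g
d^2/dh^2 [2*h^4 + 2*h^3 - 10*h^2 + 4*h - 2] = 24*h^2 + 12*h - 20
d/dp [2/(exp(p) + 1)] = -1/(2*cosh(p/2)^2)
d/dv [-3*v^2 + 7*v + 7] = 7 - 6*v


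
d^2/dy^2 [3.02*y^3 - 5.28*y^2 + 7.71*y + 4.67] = 18.12*y - 10.56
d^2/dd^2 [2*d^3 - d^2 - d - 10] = 12*d - 2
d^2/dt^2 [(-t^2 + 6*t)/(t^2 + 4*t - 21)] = 2*(10*t^3 - 63*t^2 + 378*t + 63)/(t^6 + 12*t^5 - 15*t^4 - 440*t^3 + 315*t^2 + 5292*t - 9261)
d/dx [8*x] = 8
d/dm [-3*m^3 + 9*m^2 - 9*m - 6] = -9*m^2 + 18*m - 9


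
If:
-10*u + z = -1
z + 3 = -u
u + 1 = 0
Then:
No Solution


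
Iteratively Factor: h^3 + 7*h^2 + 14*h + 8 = (h + 1)*(h^2 + 6*h + 8) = (h + 1)*(h + 2)*(h + 4)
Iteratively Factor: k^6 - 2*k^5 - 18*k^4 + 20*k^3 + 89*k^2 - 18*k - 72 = (k - 1)*(k^5 - k^4 - 19*k^3 + k^2 + 90*k + 72) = (k - 1)*(k + 1)*(k^4 - 2*k^3 - 17*k^2 + 18*k + 72) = (k - 1)*(k + 1)*(k + 2)*(k^3 - 4*k^2 - 9*k + 36) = (k - 4)*(k - 1)*(k + 1)*(k + 2)*(k^2 - 9) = (k - 4)*(k - 1)*(k + 1)*(k + 2)*(k + 3)*(k - 3)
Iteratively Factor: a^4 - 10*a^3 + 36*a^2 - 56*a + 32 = (a - 2)*(a^3 - 8*a^2 + 20*a - 16) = (a - 2)^2*(a^2 - 6*a + 8) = (a - 4)*(a - 2)^2*(a - 2)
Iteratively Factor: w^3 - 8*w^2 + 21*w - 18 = (w - 3)*(w^2 - 5*w + 6) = (w - 3)*(w - 2)*(w - 3)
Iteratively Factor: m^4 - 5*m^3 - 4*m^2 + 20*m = (m - 2)*(m^3 - 3*m^2 - 10*m) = (m - 5)*(m - 2)*(m^2 + 2*m) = m*(m - 5)*(m - 2)*(m + 2)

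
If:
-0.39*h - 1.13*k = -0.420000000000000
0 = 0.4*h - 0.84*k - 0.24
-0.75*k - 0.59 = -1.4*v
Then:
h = 0.80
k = 0.10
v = 0.47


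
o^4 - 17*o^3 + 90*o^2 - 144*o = o*(o - 8)*(o - 6)*(o - 3)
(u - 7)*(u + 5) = u^2 - 2*u - 35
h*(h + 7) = h^2 + 7*h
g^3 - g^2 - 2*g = g*(g - 2)*(g + 1)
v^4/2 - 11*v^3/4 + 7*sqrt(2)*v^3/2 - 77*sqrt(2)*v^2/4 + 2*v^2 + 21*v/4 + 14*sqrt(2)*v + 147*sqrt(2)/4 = (v/2 + 1/2)*(v - 7/2)*(v - 3)*(v + 7*sqrt(2))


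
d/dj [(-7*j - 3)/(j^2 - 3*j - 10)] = (7*j^2 + 6*j + 61)/(j^4 - 6*j^3 - 11*j^2 + 60*j + 100)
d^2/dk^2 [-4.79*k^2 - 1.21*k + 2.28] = -9.58000000000000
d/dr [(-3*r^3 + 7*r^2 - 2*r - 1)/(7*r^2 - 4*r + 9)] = (-21*r^4 + 24*r^3 - 95*r^2 + 140*r - 22)/(49*r^4 - 56*r^3 + 142*r^2 - 72*r + 81)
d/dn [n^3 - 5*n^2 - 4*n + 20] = 3*n^2 - 10*n - 4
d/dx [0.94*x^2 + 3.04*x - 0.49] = 1.88*x + 3.04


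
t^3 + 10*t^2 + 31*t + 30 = (t + 2)*(t + 3)*(t + 5)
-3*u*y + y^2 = y*(-3*u + y)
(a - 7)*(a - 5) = a^2 - 12*a + 35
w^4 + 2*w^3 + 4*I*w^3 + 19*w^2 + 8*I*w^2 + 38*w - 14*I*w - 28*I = (w + 2)*(w - 2*I)*(w - I)*(w + 7*I)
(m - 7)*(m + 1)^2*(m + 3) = m^4 - 2*m^3 - 28*m^2 - 46*m - 21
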